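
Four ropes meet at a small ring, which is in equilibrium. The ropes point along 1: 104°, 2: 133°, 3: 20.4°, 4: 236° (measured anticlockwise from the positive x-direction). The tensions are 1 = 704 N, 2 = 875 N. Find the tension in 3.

T_3 ≈ 2360 N

Resolve: ΣF_x = 704 cos 104° + 875 cos 133° + T_3 cos 20.4° + T_4 cos 236° = 0.
        ΣF_y = 704 sin 104° + 875 sin 133° + T_3 sin 20.4° + T_4 sin 236° = 0.
The known terms sum to (-767.1, 1323) N, so 0.9373 T_3 − 0.5592 T_4 = 767.1 and 0.3486 T_3 − 0.8290 T_4 = -1323.
Solving simultaneously: T_3 = 2363 N, T_4 = 2590 N.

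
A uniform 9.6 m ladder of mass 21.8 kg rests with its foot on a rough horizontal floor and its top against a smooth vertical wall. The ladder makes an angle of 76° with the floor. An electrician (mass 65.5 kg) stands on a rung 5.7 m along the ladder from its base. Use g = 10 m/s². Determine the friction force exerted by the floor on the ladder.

f ≈ 124 N

Torques about the foot: N_wall · 9.6 sin 76° = 21.8×10×4.8 cos 76° + 65.5×10×5.7 cos 76° → N_wall = 124.14 N.
ΣF_x = 0: f_floor = N_wall = 124.14 N.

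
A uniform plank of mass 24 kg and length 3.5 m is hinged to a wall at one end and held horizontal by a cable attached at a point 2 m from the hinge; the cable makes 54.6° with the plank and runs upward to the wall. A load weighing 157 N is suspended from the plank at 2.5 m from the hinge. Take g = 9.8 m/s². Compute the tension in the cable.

Take torques about the hinge: T sin 54.6° · 2 = 24×9.8×1.75 + 157×2.5 = 804.1 N·m.
So T = 804.1 / (0.8151 × 2) = 493.24 N.

T ≈ 493 N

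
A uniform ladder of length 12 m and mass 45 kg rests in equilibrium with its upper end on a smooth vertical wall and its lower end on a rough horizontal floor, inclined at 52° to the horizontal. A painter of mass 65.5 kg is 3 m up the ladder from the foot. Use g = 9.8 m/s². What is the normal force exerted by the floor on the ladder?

N_floor ≈ 1080 N

ΣF_y = 0: N_floor = 45×9.8 + 65.5×9.8 = 1082.9 N.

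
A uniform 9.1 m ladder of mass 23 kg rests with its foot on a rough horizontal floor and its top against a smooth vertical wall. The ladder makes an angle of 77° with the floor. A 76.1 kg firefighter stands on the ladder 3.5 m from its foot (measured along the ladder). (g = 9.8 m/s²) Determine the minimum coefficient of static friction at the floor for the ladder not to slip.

ΣF_y = 0: N_floor = 23×9.8 + 76.1×9.8 = 971.18 N.
Torques about the foot: N_wall · 9.1 sin 77° = 23×9.8×4.55 cos 77° + 76.1×9.8×3.5 cos 77° → N_wall = 92.241 N.
ΣF_x = 0: f_floor = N_wall = 92.241 N.
μ_min = f_floor / N_floor = 92.241 / 971.18 = 0.09498.

μ_min ≈ 0.0950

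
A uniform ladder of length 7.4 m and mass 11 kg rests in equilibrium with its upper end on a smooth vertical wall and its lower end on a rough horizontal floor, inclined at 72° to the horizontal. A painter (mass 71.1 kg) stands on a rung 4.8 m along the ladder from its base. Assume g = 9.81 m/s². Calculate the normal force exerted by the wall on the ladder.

Torques about the foot: N_wall · 7.4 sin 72° = 11×9.81×3.7 cos 72° + 71.1×9.81×4.8 cos 72° → N_wall = 164.53 N.

N_wall ≈ 165 N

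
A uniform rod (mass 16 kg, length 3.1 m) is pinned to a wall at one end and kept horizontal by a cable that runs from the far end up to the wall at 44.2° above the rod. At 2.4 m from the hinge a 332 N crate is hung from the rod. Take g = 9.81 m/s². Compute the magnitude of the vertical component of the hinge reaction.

|H_y| ≈ 153 N

Take torques about the hinge: T sin 44.2° · 3.1 = 16×9.81×1.55 + 332×2.4 = 1040.1 N·m.
So T = 1040.1 / (0.6972 × 3.1) = 481.25 N.
ΣF_y = 0: H_y = (16×9.81 + 332) − T sin 44.2° = 488.96 − 335.51 = 153.45 N.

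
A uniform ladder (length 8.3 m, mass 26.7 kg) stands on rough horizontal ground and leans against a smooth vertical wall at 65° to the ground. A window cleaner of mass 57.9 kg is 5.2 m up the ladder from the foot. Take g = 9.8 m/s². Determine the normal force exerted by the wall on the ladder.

Torques about the foot: N_wall · 8.3 sin 65° = 26.7×9.8×4.15 cos 65° + 57.9×9.8×5.2 cos 65° → N_wall = 226.78 N.

N_wall ≈ 227 N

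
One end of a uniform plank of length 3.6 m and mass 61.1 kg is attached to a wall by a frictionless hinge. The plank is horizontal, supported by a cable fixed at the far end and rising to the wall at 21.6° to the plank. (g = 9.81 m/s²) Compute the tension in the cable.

Take torques about the hinge: T sin 21.6° · 3.6 = 61.1×9.81×1.8 = 1078.9 N·m.
So T = 1078.9 / (0.3681 × 3.6) = 814.11 N.

T ≈ 814 N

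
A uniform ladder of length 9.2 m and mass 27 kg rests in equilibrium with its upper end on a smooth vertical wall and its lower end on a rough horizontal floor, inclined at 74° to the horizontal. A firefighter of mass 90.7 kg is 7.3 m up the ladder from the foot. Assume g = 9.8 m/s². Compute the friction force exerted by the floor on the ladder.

Torques about the foot: N_wall · 9.2 sin 74° = 27×9.8×4.6 cos 74° + 90.7×9.8×7.3 cos 74° → N_wall = 240.18 N.
ΣF_x = 0: f_floor = N_wall = 240.18 N.

f ≈ 240 N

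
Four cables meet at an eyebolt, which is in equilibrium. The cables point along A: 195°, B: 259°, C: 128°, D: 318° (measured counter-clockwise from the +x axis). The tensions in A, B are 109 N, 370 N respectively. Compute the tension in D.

T_D ≈ 2190 N

Resolve: ΣF_x = 109 cos 195° + 370 cos 259° + T_C cos 128° + T_D cos 318° = 0.
        ΣF_y = 109 sin 195° + 370 sin 259° + T_C sin 128° + T_D sin 318° = 0.
The known terms sum to (-175.9, -391.4) N, so -0.6157 T_C + 0.7431 T_D = 175.9 and 0.7880 T_C − 0.6691 T_D = 391.4.
Solving simultaneously: T_C = 2353 N, T_D = 2186 N.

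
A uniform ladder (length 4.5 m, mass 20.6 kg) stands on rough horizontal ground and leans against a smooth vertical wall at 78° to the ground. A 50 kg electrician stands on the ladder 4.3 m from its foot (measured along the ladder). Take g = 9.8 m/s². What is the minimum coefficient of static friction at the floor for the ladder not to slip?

μ_min ≈ 0.175

ΣF_y = 0: N_floor = 20.6×9.8 + 50×9.8 = 691.88 N.
Torques about the foot: N_wall · 4.5 sin 78° = 20.6×9.8×2.25 cos 78° + 50×9.8×4.3 cos 78° → N_wall = 120.98 N.
ΣF_x = 0: f_floor = N_wall = 120.98 N.
μ_min = f_floor / N_floor = 120.98 / 691.88 = 0.1749.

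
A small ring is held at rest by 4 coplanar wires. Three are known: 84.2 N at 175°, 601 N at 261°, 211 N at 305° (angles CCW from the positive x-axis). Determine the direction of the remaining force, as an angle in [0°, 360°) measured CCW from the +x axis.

Sum the known components: ΣF_x = -56.87 N, ΣF_y = -759.1 N.
For equilibrium the remaining force must supply (−ΣF_x, −ΣF_y) = (56.87, 759.1) N.
Magnitude = √((56.87)² + (759.1)²) = 761.2 N; direction = atan2(759.1, 56.87) = 85.7°.

θ ≈ 85.7°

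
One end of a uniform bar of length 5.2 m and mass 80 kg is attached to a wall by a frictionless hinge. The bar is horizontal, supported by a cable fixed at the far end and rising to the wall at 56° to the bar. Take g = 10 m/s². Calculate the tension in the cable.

Take torques about the hinge: T sin 56° · 5.2 = 80×10×2.6 = 2080 N·m.
So T = 2080 / (0.8290 × 5.2) = 482.49 N.

T ≈ 482 N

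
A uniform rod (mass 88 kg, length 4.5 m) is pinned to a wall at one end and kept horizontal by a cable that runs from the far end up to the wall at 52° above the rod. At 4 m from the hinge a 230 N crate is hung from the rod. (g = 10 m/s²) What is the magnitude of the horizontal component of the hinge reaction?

H_x ≈ 503 N

Take torques about the hinge: T sin 52° · 4.5 = 88×10×2.25 + 230×4 = 2900 N·m.
So T = 2900 / (0.7880 × 4.5) = 817.81 N.
ΣF_x = 0: H_x = T cos 52° = 503.5 N.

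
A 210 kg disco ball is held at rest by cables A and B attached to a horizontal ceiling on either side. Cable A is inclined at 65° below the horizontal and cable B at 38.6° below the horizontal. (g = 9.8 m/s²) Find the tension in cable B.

Weight W = 210 × 9.8 = 2058 N acts straight down.
Horizontal: T_A cos 65° = T_B cos 38.6°  →  T_A = 1.849 T_B.
Vertical: T_A sin 65° + T_B sin 38.6° = 2058.
Substituting the horizontal relation into the vertical equation gives 2.3 T_B = 2058, so T_B = 894.8 N.

T_B ≈ 895 N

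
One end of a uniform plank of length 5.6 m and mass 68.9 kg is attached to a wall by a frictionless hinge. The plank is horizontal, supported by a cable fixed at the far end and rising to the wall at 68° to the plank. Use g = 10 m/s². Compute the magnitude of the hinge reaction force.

Take torques about the hinge: T sin 68° · 5.6 = 68.9×10×2.8 = 1929.2 N·m.
So T = 1929.2 / (0.9272 × 5.6) = 371.56 N.
ΣF_x = 0: H_x = T cos 68° = 139.19 N.
ΣF_y = 0: H_y = (68.9×10) − T sin 68° = 689 − 344.5 = 344.5 N.
|H| = √(H_x² + H_y²) = √((139.19)² + (344.5)²) = 371.56 N.

|H| ≈ 372 N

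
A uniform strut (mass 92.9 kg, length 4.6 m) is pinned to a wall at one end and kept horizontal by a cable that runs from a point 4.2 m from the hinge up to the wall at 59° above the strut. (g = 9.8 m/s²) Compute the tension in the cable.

Take torques about the hinge: T sin 59° · 4.2 = 92.9×9.8×2.3 = 2094 N·m.
So T = 2094 / (0.8572 × 4.2) = 581.64 N.

T ≈ 582 N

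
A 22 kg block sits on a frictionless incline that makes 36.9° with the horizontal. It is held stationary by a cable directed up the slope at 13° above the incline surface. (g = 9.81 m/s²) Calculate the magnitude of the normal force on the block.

N ≈ 143 N

Take axes along and perpendicular to the incline. Weight components: W sin 36.9° = 129.6 N down-slope, W cos 36.9° = 172.6 N into the surface.
Along incline: T cos 13° = W sin 36.9° → T = 133 N.
Perpendicular: N = W cos 36.9° − T sin 13° = 142.7 N.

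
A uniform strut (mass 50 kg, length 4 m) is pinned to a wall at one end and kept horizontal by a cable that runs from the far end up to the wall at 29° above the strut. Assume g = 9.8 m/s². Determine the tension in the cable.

Take torques about the hinge: T sin 29° · 4 = 50×9.8×2 = 980 N·m.
So T = 980 / (0.4848 × 4) = 505.35 N.

T ≈ 505 N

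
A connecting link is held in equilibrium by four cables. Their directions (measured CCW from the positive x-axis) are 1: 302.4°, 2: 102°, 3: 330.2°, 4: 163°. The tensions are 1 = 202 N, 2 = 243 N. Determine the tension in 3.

Resolve: ΣF_x = 202 cos 302.4° + 243 cos 102° + T_3 cos 330.2° + T_4 cos 163° = 0.
        ΣF_y = 202 sin 302.4° + 243 sin 102° + T_3 sin 330.2° + T_4 sin 163° = 0.
The known terms sum to (57.71, 67.14) N, so 0.8678 T_3 − 0.9563 T_4 = -57.71 and -0.4970 T_3 + 0.2924 T_4 = -67.14.
Solving simultaneously: T_3 = 366 N, T_4 = 392.4 N.

T_3 ≈ 366 N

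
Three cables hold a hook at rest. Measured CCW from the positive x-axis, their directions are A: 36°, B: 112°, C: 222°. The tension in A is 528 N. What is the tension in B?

Resolve: ΣF_x = 528 cos 36° + T_B cos 112° + T_C cos 222° = 0.
        ΣF_y = 528 sin 36° + T_B sin 112° + T_C sin 222° = 0.
The known terms sum to (427.2, 310.4) N, so -0.3746 T_B − 0.7431 T_C = -427.2 and 0.9272 T_B − 0.6691 T_C = -310.4.
Solving simultaneously: T_B = 58.73 N, T_C = 545.2 N.

T_B ≈ 58.7 N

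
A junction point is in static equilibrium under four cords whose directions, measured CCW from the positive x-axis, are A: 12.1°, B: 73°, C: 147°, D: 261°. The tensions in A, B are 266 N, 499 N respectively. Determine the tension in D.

T_D ≈ 731 N

Resolve: ΣF_x = 266 cos 12.1° + 499 cos 73° + T_C cos 147° + T_D cos 261° = 0.
        ΣF_y = 266 sin 12.1° + 499 sin 73° + T_C sin 147° + T_D sin 261° = 0.
The known terms sum to (406, 533) N, so -0.8387 T_C − 0.1564 T_D = -406 and 0.5446 T_C − 0.9877 T_D = -533.
Solving simultaneously: T_C = 347.7 N, T_D = 731.3 N.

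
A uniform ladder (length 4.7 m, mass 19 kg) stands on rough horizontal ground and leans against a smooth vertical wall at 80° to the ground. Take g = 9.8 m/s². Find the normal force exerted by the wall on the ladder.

Torques about the foot: N_wall · 4.7 sin 80° = 19×9.8×2.35 cos 80° → N_wall = 16.416 N.

N_wall ≈ 16.4 N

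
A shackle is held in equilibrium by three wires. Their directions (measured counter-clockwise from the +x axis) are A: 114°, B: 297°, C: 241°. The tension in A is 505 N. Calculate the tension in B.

Resolve: ΣF_x = 505 cos 114° + T_B cos 297° + T_C cos 241° = 0.
        ΣF_y = 505 sin 114° + T_B sin 297° + T_C sin 241° = 0.
The known terms sum to (-205.4, 461.3) N, so 0.4540 T_B − 0.4848 T_C = 205.4 and -0.8910 T_B − 0.8746 T_C = -461.3.
Solving simultaneously: T_B = 486.5 N, T_C = 31.88 N.

T_B ≈ 486 N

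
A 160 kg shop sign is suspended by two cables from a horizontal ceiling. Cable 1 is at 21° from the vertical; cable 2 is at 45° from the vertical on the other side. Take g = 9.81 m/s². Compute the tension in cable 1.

Angles from the horizontal: cable 1 is 90° − 21° = 69°, cable 2 is 90° − 45° = 45°.
Weight W = 160 × 9.81 = 1570 N acts straight down.
Horizontal: T_1 cos 69° = T_2 cos 45°  →  T_2 = 0.5068 T_1.
Vertical: T_1 sin 69° + T_2 sin 45° = 1570.
Substituting the horizontal relation into the vertical equation gives 1.292 T_1 = 1570, so T_1 = 1215 N.

T_1 ≈ 1210 N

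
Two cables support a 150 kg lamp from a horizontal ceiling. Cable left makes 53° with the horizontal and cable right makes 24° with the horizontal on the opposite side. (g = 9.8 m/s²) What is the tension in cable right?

T_right ≈ 908 N

Weight W = 150 × 9.8 = 1470 N acts straight down.
Horizontal: T_left cos 53° = T_right cos 24°  →  T_left = 1.518 T_right.
Vertical: T_left sin 53° + T_right sin 24° = 1470.
Substituting the horizontal relation into the vertical equation gives 1.619 T_right = 1470, so T_right = 907.9 N.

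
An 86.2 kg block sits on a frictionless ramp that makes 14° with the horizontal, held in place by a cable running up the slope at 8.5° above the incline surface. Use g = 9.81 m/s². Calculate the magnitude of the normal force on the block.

Take axes along and perpendicular to the incline. Weight components: W sin 14° = 204.6 N down-slope, W cos 14° = 820.5 N into the surface.
Along incline: T cos 8.5° = W sin 14° → T = 206.8 N.
Perpendicular: N = W cos 14° − T sin 8.5° = 789.9 N.

N ≈ 790 N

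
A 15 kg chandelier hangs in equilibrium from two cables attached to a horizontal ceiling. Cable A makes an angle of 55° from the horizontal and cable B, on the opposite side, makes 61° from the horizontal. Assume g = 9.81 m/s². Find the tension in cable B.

T_B ≈ 93.9 N

Weight W = 15 × 9.81 = 147.2 N acts straight down.
Horizontal: T_A cos 55° = T_B cos 61°  →  T_A = 0.8452 T_B.
Vertical: T_A sin 55° + T_B sin 61° = 147.2.
Substituting the horizontal relation into the vertical equation gives 1.567 T_B = 147.2, so T_B = 93.91 N.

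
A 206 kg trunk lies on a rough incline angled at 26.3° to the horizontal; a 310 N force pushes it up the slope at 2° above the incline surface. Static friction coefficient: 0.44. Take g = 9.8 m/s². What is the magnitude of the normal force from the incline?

N ≈ 1800 N

Axes along / perpendicular to the incline. W sin 26.3° = 894.5 N down-slope; W cos 26.3° = 1810 N into the surface.
Perpendicular: N = W cos 26.3° − P sin 2° = 1810 − 10.82 = 1799 N.
Along incline: P cos 2° + f = W sin 26.3° (friction acts up-slope) → f = 894.5 − 309.8 = 584.7 N.
|f| = 584.7 N ≤ μN = 791.6 N, so the trunk is indeed static.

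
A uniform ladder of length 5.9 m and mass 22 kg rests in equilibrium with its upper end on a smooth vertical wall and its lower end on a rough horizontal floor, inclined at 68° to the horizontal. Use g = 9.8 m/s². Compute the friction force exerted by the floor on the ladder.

f ≈ 43.6 N

Torques about the foot: N_wall · 5.9 sin 68° = 22×9.8×2.95 cos 68° → N_wall = 43.554 N.
ΣF_x = 0: f_floor = N_wall = 43.554 N.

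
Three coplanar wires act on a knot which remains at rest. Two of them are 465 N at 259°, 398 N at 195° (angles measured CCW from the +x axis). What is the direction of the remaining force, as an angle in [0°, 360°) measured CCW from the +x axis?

θ ≈ 49.8°

Sum the known components: ΣF_x = -473.2 N, ΣF_y = -559.5 N.
For equilibrium the remaining force must supply (−ΣF_x, −ΣF_y) = (473.2, 559.5) N.
Magnitude = √((473.2)² + (559.5)²) = 732.7 N; direction = atan2(559.5, 473.2) = 49.8°.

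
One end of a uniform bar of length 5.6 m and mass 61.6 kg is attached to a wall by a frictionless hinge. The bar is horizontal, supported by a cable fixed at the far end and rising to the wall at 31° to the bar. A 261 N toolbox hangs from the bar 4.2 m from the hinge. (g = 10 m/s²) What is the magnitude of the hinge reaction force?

|H| ≈ 918 N

Take torques about the hinge: T sin 31° · 5.6 = 61.6×10×2.8 + 261×4.2 = 2821 N·m.
So T = 2821 / (0.5150 × 5.6) = 978.08 N.
ΣF_x = 0: H_x = T cos 31° = 838.38 N.
ΣF_y = 0: H_y = (61.6×10 + 261) − T sin 31° = 877 − 503.75 = 373.25 N.
|H| = √(H_x² + H_y²) = √((838.38)² + (373.25)²) = 917.71 N.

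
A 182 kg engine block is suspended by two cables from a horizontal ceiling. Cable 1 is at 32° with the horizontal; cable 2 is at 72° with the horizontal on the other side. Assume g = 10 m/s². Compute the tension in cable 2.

T_2 ≈ 1590 N

Weight W = 182 × 10 = 1820 N acts straight down.
Horizontal: T_1 cos 32° = T_2 cos 72°  →  T_1 = 0.3644 T_2.
Vertical: T_1 sin 32° + T_2 sin 72° = 1820.
Substituting the horizontal relation into the vertical equation gives 1.144 T_2 = 1820, so T_2 = 1591 N.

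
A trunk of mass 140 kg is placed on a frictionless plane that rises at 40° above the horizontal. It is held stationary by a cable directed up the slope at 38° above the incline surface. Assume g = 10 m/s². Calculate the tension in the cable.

T ≈ 1140 N

Take axes along and perpendicular to the incline. Weight components: W sin 40° = 899.9 N down-slope, W cos 40° = 1072 N into the surface.
Along incline: T cos 38° = W sin 40° → T = 1142 N.
Perpendicular: N = W cos 40° − T sin 38° = 369.4 N.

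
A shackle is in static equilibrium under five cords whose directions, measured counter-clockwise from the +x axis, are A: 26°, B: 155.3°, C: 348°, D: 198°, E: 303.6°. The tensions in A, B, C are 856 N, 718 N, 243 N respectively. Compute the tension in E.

T_E ≈ 503 N

Resolve: ΣF_x = 856 cos 26° + 718 cos 155.3° + 243 cos 348° + T_D cos 198° + T_E cos 303.6° = 0.
        ΣF_y = 856 sin 26° + 718 sin 155.3° + 243 sin 348° + T_D sin 198° + T_E sin 303.6° = 0.
The known terms sum to (354.7, 624.8) N, so -0.9511 T_D + 0.5534 T_E = -354.7 and -0.3090 T_D − 0.8329 T_E = -624.8.
Solving simultaneously: T_D = 665.7 N, T_E = 503.1 N.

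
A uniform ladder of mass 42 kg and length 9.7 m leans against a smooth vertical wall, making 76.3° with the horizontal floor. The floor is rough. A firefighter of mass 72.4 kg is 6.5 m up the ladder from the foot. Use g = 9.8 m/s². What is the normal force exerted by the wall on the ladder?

Torques about the foot: N_wall · 9.7 sin 76.3° = 42×9.8×4.85 cos 76.3° + 72.4×9.8×6.5 cos 76.3° → N_wall = 166.07 N.

N_wall ≈ 166 N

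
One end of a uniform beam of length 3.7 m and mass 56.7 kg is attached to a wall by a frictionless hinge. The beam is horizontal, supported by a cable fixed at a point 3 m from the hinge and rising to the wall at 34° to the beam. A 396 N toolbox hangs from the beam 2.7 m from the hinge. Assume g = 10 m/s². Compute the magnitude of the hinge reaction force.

|H| ≈ 1080 N

Take torques about the hinge: T sin 34° · 3 = 56.7×10×1.85 + 396×2.7 = 2118.2 N·m.
So T = 2118.2 / (0.5592 × 3) = 1262.6 N.
ΣF_x = 0: H_x = T cos 34° = 1046.8 N.
ΣF_y = 0: H_y = (56.7×10 + 396) − T sin 34° = 963 − 706.05 = 256.95 N.
|H| = √(H_x² + H_y²) = √((1046.8)² + (256.95)²) = 1077.8 N.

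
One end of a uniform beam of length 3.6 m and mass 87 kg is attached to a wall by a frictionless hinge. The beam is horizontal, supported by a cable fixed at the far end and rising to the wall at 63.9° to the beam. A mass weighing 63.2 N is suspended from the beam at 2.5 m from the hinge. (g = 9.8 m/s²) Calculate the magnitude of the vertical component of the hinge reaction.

Take torques about the hinge: T sin 63.9° · 3.6 = 87×9.8×1.8 + 63.2×2.5 = 1692.7 N·m.
So T = 1692.7 / (0.8980 × 3.6) = 523.58 N.
ΣF_y = 0: H_y = (87×9.8 + 63.2) − T sin 63.9° = 915.8 − 470.19 = 445.61 N.

|H_y| ≈ 446 N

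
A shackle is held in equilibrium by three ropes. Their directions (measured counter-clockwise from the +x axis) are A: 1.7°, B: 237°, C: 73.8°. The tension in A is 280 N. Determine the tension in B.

T_B ≈ 922 N

Resolve: ΣF_x = 280 cos 1.7° + T_B cos 237° + T_C cos 73.8° = 0.
        ΣF_y = 280 sin 1.7° + T_B sin 237° + T_C sin 73.8° = 0.
The known terms sum to (279.9, 8.307) N, so -0.5446 T_B + 0.2790 T_C = -279.9 and -0.8387 T_B + 0.9603 T_C = -8.307.
Solving simultaneously: T_B = 921.9 N, T_C = 796.5 N.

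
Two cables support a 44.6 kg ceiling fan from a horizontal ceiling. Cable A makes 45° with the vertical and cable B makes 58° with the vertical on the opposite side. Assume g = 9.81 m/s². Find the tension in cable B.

Angles from the horizontal: cable A is 90° − 45° = 45°, cable B is 90° − 58° = 32°.
Weight W = 44.6 × 9.81 = 437.5 N acts straight down.
Horizontal: T_A cos 45° = T_B cos 32°  →  T_A = 1.199 T_B.
Vertical: T_A sin 45° + T_B sin 32° = 437.5.
Substituting the horizontal relation into the vertical equation gives 1.378 T_B = 437.5, so T_B = 317.5 N.

T_B ≈ 318 N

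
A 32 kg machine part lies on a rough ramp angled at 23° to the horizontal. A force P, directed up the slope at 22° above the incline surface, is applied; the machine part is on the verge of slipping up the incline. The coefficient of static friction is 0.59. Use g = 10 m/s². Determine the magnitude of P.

On the verge of sliding up the incline, friction equals μN and acts down the slope.
Perpendicular: N + P sin 22° = W cos 23° = 294.6 N.
Along incline: P cos 22° = W sin 23° + μN  with W sin 23° = 125 N.
Solving the pair for P and N: P = 260.3 N, N = 197.1 N (and f = μN = 116.3 N).

P ≈ 260 N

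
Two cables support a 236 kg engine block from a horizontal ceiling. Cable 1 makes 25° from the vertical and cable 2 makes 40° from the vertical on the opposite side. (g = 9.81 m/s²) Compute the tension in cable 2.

T_2 ≈ 1080 N

Angles from the horizontal: cable 1 is 90° − 25° = 65°, cable 2 is 90° − 40° = 50°.
Weight W = 236 × 9.81 = 2315 N acts straight down.
Horizontal: T_1 cos 65° = T_2 cos 50°  →  T_1 = 1.521 T_2.
Vertical: T_1 sin 65° + T_2 sin 50° = 2315.
Substituting the horizontal relation into the vertical equation gives 2.145 T_2 = 2315, so T_2 = 1080 N.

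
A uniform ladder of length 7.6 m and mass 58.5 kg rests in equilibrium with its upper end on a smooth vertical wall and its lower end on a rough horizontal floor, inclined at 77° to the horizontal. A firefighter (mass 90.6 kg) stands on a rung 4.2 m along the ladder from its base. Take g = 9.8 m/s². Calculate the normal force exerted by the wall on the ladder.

Torques about the foot: N_wall · 7.6 sin 77° = 58.5×9.8×3.8 cos 77° + 90.6×9.8×4.2 cos 77° → N_wall = 179.46 N.

N_wall ≈ 179 N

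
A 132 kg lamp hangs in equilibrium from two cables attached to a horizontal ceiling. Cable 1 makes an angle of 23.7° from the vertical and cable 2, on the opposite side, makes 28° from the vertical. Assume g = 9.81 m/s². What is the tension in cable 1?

Angles from the horizontal: cable 1 is 90° − 23.7° = 66.3°, cable 2 is 90° − 28° = 62°.
Weight W = 132 × 9.81 = 1295 N acts straight down.
Horizontal: T_1 cos 66.3° = T_2 cos 62°  →  T_2 = 0.8562 T_1.
Vertical: T_1 sin 66.3° + T_2 sin 62° = 1295.
Substituting the horizontal relation into the vertical equation gives 1.672 T_1 = 1295, so T_1 = 774.7 N.

T_1 ≈ 775 N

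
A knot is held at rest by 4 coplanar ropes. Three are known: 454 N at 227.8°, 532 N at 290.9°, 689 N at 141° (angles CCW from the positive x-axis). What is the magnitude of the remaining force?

Sum the known components: ΣF_x = -650.6 N, ΣF_y = -399.7 N.
For equilibrium the remaining force must supply (−ΣF_x, −ΣF_y) = (650.6, 399.7) N.
Magnitude = √((650.6)² + (399.7)²) = 763.6 N; direction = atan2(399.7, 650.6) = 31.6°.

F ≈ 764 N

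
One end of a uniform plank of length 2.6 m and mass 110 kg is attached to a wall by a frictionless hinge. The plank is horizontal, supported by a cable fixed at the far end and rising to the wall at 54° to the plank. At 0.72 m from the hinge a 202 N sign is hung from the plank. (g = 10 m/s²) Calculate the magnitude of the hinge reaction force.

|H| ≈ 824 N

Take torques about the hinge: T sin 54° · 2.6 = 110×10×1.3 + 202×0.72 = 1575.4 N·m.
So T = 1575.4 / (0.8090 × 2.6) = 748.98 N.
ΣF_x = 0: H_x = T cos 54° = 440.24 N.
ΣF_y = 0: H_y = (110×10 + 202) − T sin 54° = 1302 − 605.94 = 696.06 N.
|H| = √(H_x² + H_y²) = √((440.24)² + (696.06)²) = 823.6 N.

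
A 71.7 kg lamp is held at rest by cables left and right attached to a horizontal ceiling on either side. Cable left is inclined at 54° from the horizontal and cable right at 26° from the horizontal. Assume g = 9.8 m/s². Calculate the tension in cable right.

T_right ≈ 419 N

Weight W = 71.7 × 9.8 = 702.7 N acts straight down.
Horizontal: T_left cos 54° = T_right cos 26°  →  T_left = 1.529 T_right.
Vertical: T_left sin 54° + T_right sin 26° = 702.7.
Substituting the horizontal relation into the vertical equation gives 1.675 T_right = 702.7, so T_right = 419.4 N.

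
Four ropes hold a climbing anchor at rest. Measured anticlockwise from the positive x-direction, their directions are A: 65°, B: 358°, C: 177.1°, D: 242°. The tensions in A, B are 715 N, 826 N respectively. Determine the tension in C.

T_C ≈ 778 N

Resolve: ΣF_x = 715 cos 65° + 826 cos 358° + T_C cos 177.1° + T_D cos 242° = 0.
        ΣF_y = 715 sin 65° + 826 sin 358° + T_C sin 177.1° + T_D sin 242° = 0.
The known terms sum to (1128, 619.2) N, so -0.9987 T_C − 0.4695 T_D = -1128 and 0.0506 T_C − 0.8829 T_D = -619.2.
Solving simultaneously: T_C = 778.5 N, T_D = 745.9 N.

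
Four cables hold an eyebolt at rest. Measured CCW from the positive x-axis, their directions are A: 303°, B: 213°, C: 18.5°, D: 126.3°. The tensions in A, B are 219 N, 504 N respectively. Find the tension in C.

Resolve: ΣF_x = 219 cos 303° + 504 cos 213° + T_C cos 18.5° + T_D cos 126.3° = 0.
        ΣF_y = 219 sin 303° + 504 sin 213° + T_C sin 18.5° + T_D sin 126.3° = 0.
The known terms sum to (-303.4, -458.2) N, so 0.9483 T_C − 0.5920 T_D = 303.4 and 0.3173 T_C + 0.8059 T_D = 458.2.
Solving simultaneously: T_C = 541.7 N, T_D = 355.2 N.

T_C ≈ 542 N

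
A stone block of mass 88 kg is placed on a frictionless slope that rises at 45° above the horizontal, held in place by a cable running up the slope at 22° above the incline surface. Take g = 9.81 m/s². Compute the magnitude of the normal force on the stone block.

Take axes along and perpendicular to the incline. Weight components: W sin 45° = 610.4 N down-slope, W cos 45° = 610.4 N into the surface.
Along incline: T cos 22° = W sin 45° → T = 658.4 N.
Perpendicular: N = W cos 45° − T sin 22° = 363.8 N.

N ≈ 364 N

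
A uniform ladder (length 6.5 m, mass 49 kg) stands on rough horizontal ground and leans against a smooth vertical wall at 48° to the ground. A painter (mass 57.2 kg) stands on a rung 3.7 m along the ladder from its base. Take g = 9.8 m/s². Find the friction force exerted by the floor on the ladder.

Torques about the foot: N_wall · 6.5 sin 48° = 49×9.8×3.25 cos 48° + 57.2×9.8×3.7 cos 48° → N_wall = 503.5 N.
ΣF_x = 0: f_floor = N_wall = 503.5 N.

f ≈ 503 N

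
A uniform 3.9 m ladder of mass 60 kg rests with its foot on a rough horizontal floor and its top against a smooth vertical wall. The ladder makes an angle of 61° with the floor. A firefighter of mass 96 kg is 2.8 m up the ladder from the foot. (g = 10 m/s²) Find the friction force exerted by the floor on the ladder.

Torques about the foot: N_wall · 3.9 sin 61° = 60×10×1.95 cos 61° + 96×10×2.8 cos 61° → N_wall = 548.34 N.
ΣF_x = 0: f_floor = N_wall = 548.34 N.

f ≈ 548 N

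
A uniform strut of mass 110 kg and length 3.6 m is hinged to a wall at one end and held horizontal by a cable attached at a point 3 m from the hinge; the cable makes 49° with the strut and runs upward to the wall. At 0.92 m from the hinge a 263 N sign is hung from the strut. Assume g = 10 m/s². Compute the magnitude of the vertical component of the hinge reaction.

Take torques about the hinge: T sin 49° · 3 = 110×10×1.8 + 263×0.92 = 2222 N·m.
So T = 2222 / (0.7547 × 3) = 981.38 N.
ΣF_y = 0: H_y = (110×10 + 263) − T sin 49° = 1363 − 740.65 = 622.35 N.

|H_y| ≈ 622 N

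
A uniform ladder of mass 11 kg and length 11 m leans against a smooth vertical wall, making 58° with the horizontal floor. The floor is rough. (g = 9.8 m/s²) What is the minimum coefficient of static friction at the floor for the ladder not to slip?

ΣF_y = 0: N_floor = 11×9.8 = 107.8 N.
Torques about the foot: N_wall · 11 sin 58° = 11×9.8×5.5 cos 58° → N_wall = 33.68 N.
ΣF_x = 0: f_floor = N_wall = 33.68 N.
μ_min = f_floor / N_floor = 33.68 / 107.8 = 0.3124.

μ_min ≈ 0.312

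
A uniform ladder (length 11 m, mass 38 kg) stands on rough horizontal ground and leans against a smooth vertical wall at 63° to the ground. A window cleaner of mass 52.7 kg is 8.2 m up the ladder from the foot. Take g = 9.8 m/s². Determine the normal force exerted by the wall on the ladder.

N_wall ≈ 291 N

Torques about the foot: N_wall · 11 sin 63° = 38×9.8×5.5 cos 63° + 52.7×9.8×8.2 cos 63° → N_wall = 291.04 N.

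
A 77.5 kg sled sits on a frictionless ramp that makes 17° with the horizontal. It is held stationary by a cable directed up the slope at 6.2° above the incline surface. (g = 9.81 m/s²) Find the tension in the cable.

T ≈ 224 N

Take axes along and perpendicular to the incline. Weight components: W sin 17° = 222.3 N down-slope, W cos 17° = 727.1 N into the surface.
Along incline: T cos 6.2° = W sin 17° → T = 223.6 N.
Perpendicular: N = W cos 17° − T sin 6.2° = 702.9 N.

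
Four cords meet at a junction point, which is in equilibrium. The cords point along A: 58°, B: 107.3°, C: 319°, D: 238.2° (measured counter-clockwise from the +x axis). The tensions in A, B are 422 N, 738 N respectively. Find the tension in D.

Resolve: ΣF_x = 422 cos 58° + 738 cos 107.3° + T_C cos 319° + T_D cos 238.2° = 0.
        ΣF_y = 422 sin 58° + 738 sin 107.3° + T_C sin 319° + T_D sin 238.2° = 0.
The known terms sum to (4.163, 1062) N, so 0.7547 T_C − 0.5270 T_D = -4.163 and -0.6561 T_C − 0.8499 T_D = -1062.
Solving simultaneously: T_C = 563.6 N, T_D = 815.1 N.

T_D ≈ 815 N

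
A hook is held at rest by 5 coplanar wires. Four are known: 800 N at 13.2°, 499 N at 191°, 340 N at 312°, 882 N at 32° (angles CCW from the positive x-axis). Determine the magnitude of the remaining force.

F ≈ 1300 N

Sum the known components: ΣF_x = 1265 N, ΣF_y = 302.2 N.
For equilibrium the remaining force must supply (−ΣF_x, −ΣF_y) = (-1265, -302.2) N.
Magnitude = √((-1265)² + (-302.2)²) = 1300 N; direction = atan2(-302.2, -1265) = 193.4°.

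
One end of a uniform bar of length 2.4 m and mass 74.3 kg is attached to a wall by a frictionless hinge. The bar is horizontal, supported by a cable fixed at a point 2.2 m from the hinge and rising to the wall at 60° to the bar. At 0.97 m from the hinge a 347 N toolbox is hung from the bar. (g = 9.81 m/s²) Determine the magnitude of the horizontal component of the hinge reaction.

H_x ≈ 318 N

Take torques about the hinge: T sin 60° · 2.2 = 74.3×9.81×1.2 + 347×0.97 = 1211.2 N·m.
So T = 1211.2 / (0.8660 × 2.2) = 635.74 N.
ΣF_x = 0: H_x = T cos 60° = 317.87 N.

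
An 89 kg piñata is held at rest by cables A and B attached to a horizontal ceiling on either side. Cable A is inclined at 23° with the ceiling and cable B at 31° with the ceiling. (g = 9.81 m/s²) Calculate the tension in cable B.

Weight W = 89 × 9.81 = 873.1 N acts straight down.
Horizontal: T_A cos 23° = T_B cos 31°  →  T_A = 0.9312 T_B.
Vertical: T_A sin 23° + T_B sin 31° = 873.1.
Substituting the horizontal relation into the vertical equation gives 0.8789 T_B = 873.1, so T_B = 993.4 N.

T_B ≈ 993 N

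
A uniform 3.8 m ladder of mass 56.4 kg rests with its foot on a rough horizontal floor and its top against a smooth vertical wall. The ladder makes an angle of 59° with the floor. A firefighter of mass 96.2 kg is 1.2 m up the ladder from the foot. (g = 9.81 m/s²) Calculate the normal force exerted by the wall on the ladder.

Torques about the foot: N_wall · 3.8 sin 59° = 56.4×9.81×1.9 cos 59° + 96.2×9.81×1.2 cos 59° → N_wall = 345.29 N.

N_wall ≈ 345 N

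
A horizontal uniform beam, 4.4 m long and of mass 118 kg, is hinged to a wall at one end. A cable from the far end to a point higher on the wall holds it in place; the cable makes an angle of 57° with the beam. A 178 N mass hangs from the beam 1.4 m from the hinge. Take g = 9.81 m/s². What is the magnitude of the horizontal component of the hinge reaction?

Take torques about the hinge: T sin 57° · 4.4 = 118×9.81×2.2 + 178×1.4 = 2795.9 N·m.
So T = 2795.9 / (0.8387 × 4.4) = 757.66 N.
ΣF_x = 0: H_x = T cos 57° = 412.65 N.

H_x ≈ 413 N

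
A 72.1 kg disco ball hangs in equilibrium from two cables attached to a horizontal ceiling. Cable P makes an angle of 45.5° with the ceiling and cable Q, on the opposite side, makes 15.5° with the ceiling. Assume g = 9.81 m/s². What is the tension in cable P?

Weight W = 72.1 × 9.81 = 707.3 N acts straight down.
Horizontal: T_P cos 45.5° = T_Q cos 15.5°  →  T_Q = 0.7274 T_P.
Vertical: T_P sin 45.5° + T_Q sin 15.5° = 707.3.
Substituting the horizontal relation into the vertical equation gives 0.9076 T_P = 707.3, so T_P = 779.3 N.

T_P ≈ 779 N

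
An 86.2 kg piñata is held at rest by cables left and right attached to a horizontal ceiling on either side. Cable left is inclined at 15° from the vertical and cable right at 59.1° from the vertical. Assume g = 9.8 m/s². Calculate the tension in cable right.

Angles from the horizontal: cable left is 90° − 15° = 75°, cable right is 90° − 59.1° = 30.9°.
Weight W = 86.2 × 9.8 = 844.8 N acts straight down.
Horizontal: T_left cos 75° = T_right cos 30.9°  →  T_left = 3.315 T_right.
Vertical: T_left sin 75° + T_right sin 30.9° = 844.8.
Substituting the horizontal relation into the vertical equation gives 3.716 T_right = 844.8, so T_right = 227.3 N.

T_right ≈ 227 N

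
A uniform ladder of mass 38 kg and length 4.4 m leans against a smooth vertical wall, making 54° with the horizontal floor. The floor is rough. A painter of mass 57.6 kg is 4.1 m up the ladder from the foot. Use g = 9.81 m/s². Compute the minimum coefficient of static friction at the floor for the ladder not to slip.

μ_min ≈ 0.552

ΣF_y = 0: N_floor = 38×9.81 + 57.6×9.81 = 937.84 N.
Torques about the foot: N_wall · 4.4 sin 54° = 38×9.81×2.2 cos 54° + 57.6×9.81×4.1 cos 54° → N_wall = 517.97 N.
ΣF_x = 0: f_floor = N_wall = 517.97 N.
μ_min = f_floor / N_floor = 517.97 / 937.84 = 0.5523.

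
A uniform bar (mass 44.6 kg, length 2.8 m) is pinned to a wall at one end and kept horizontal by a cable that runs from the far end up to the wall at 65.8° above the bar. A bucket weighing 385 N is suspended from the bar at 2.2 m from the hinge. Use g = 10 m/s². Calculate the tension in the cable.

Take torques about the hinge: T sin 65.8° · 2.8 = 44.6×10×1.4 + 385×2.2 = 1471.4 N·m.
So T = 1471.4 / (0.9121 × 2.8) = 576.13 N.

T ≈ 576 N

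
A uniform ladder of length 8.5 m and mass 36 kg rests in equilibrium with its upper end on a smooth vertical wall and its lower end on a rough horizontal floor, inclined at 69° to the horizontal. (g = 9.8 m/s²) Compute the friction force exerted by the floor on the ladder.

f ≈ 67.7 N

Torques about the foot: N_wall · 8.5 sin 69° = 36×9.8×4.25 cos 69° → N_wall = 67.714 N.
ΣF_x = 0: f_floor = N_wall = 67.714 N.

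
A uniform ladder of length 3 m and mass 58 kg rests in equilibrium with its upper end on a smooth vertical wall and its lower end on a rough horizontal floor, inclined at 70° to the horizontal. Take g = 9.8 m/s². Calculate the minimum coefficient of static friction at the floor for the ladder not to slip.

μ_min ≈ 0.182

ΣF_y = 0: N_floor = 58×9.8 = 568.4 N.
Torques about the foot: N_wall · 3 sin 70° = 58×9.8×1.5 cos 70° → N_wall = 103.44 N.
ΣF_x = 0: f_floor = N_wall = 103.44 N.
μ_min = f_floor / N_floor = 103.44 / 568.4 = 0.182.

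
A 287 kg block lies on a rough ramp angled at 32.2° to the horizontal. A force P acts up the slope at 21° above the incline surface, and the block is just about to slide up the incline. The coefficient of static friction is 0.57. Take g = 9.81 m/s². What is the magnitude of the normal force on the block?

On the verge of sliding up the incline, friction equals μN and acts down the slope.
Perpendicular: N + P sin 21° = W cos 32.2° = 2382 N.
Along incline: P cos 21° = W sin 32.2° + μN  with W sin 32.2° = 1500 N.
Solving the pair for P and N: P = 2512 N, N = 1482 N (and f = μN = 844.9 N).

N ≈ 1480 N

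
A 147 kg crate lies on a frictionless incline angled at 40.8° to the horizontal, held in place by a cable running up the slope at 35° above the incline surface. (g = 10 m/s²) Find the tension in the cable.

Take axes along and perpendicular to the incline. Weight components: W sin 40.8° = 960.5 N down-slope, W cos 40.8° = 1113 N into the surface.
Along incline: T cos 35° = W sin 40.8° → T = 1173 N.
Perpendicular: N = W cos 40.8° − T sin 35° = 440.2 N.

T ≈ 1170 N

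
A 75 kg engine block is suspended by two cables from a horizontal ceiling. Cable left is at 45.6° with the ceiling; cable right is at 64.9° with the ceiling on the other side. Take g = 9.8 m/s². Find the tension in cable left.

T_left ≈ 333 N

Weight W = 75 × 9.8 = 735 N acts straight down.
Horizontal: T_left cos 45.6° = T_right cos 64.9°  →  T_right = 1.649 T_left.
Vertical: T_left sin 45.6° + T_right sin 64.9° = 735.
Substituting the horizontal relation into the vertical equation gives 2.208 T_left = 735, so T_left = 332.9 N.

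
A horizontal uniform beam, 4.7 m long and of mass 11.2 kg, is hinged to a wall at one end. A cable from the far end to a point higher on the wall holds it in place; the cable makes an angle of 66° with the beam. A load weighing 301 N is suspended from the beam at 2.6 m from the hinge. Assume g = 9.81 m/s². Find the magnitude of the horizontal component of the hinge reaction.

Take torques about the hinge: T sin 66° · 4.7 = 11.2×9.81×2.35 + 301×2.6 = 1040.8 N·m.
So T = 1040.8 / (0.9135 × 4.7) = 242.4 N.
ΣF_x = 0: H_x = T cos 66° = 98.594 N.

H_x ≈ 98.6 N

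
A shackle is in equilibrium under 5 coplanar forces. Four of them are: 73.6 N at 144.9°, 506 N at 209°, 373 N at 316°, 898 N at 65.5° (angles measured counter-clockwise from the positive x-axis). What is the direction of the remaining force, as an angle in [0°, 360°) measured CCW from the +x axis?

Sum the known components: ΣF_x = 137.9 N, ΣF_y = 355 N.
For equilibrium the remaining force must supply (−ΣF_x, −ΣF_y) = (-137.9, -355) N.
Magnitude = √((-137.9)² + (-355)²) = 380.9 N; direction = atan2(-355, -137.9) = 248.8°.

θ ≈ 249°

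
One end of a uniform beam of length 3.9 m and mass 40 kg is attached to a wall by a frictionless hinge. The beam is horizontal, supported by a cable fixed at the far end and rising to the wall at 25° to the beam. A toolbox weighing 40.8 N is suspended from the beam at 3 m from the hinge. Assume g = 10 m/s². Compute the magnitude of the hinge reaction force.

Take torques about the hinge: T sin 25° · 3.9 = 40×10×1.95 + 40.8×3 = 902.4 N·m.
So T = 902.4 / (0.4226 × 3.9) = 547.5 N.
ΣF_x = 0: H_x = T cos 25° = 496.21 N.
ΣF_y = 0: H_y = (40×10 + 40.8) − T sin 25° = 440.8 − 231.38 = 209.42 N.
|H| = √(H_x² + H_y²) = √((496.21)² + (209.42)²) = 538.59 N.

|H| ≈ 539 N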